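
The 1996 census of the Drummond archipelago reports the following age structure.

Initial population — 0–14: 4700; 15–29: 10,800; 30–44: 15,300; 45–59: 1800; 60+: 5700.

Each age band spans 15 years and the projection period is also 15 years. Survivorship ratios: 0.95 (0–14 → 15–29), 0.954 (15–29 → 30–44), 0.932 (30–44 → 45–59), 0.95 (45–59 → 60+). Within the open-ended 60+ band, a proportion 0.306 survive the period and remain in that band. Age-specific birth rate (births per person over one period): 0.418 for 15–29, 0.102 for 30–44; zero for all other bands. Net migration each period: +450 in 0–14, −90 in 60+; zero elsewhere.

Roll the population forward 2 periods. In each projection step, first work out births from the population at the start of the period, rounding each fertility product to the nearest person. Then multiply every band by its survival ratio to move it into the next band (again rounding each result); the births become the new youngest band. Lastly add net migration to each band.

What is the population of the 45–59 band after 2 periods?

Numbering the groups 1..5 from youngest to oldest:
Period 1.
Births: 10800 * 0.418 = 4514 ; 15300 * 0.102 = 1561 → total 6075
Group 2: 4700 * 0.95 = 4465
Group 3: 10800 * 0.954 = 10303
Group 4: 15300 * 0.932 = 14260
Group 5: 1800 * 0.95 + 5700 * 0.306 = 1710 + 1744 = 3454
Net migration: Group 1 + 450 → 6525; Group 5 − 90 → 3364
Giving 6525 / 4465 / 10303 / 14260 / 3364.
Period 2.
Births: 4465 * 0.418 = 1866 ; 10303 * 0.102 = 1051 → total 2917
Group 2: 6525 * 0.95 = 6199
Group 3: 4465 * 0.954 = 4260
Group 4: 10303 * 0.932 = 9602
Group 5: 14260 * 0.95 + 3364 * 0.306 = 13547 + 1029 = 14576
Net migration: Group 1 + 450 → 3367; Group 5 − 90 → 14486
Giving 3367 / 6199 / 4260 / 9602 / 14486.

9602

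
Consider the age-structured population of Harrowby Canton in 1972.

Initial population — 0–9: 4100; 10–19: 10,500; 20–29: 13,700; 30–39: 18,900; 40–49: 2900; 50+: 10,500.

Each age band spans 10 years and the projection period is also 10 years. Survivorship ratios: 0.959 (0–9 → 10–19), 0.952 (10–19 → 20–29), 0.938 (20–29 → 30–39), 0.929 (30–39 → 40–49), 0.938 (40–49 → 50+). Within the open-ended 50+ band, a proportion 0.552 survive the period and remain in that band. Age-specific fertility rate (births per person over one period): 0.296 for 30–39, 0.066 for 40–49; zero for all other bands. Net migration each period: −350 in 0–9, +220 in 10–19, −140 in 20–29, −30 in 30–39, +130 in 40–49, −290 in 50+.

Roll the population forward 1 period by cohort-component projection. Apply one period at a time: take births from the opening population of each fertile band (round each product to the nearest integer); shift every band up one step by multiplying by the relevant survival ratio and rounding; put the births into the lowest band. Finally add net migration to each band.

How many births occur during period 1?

5785

Call the groups 1 to 6, youngest first.
[period 1]
Births: 18900 × 0.296 = 5594  |  2900 × 0.066 = 191 — total 5785
Group 2: 4100 × 0.959 = 3932
Group 3: 10500 × 0.952 = 9996
Group 4: 13700 × 0.938 = 12851
Group 5: 18900 × 0.929 = 17558
Group 6: 2900 × 0.938 + 10500 × 0.552 = 2720 + 5796 = 8516
Net migration: Group 1 − 350 → 5435; Group 2 + 220 → 4152; Group 3 − 140 → 9856; Group 4 − 30 → 12821; Group 5 + 130 → 17688; Group 6 − 290 → 8226
→ [5435, 4152, 9856, 12821, 17688, 8226]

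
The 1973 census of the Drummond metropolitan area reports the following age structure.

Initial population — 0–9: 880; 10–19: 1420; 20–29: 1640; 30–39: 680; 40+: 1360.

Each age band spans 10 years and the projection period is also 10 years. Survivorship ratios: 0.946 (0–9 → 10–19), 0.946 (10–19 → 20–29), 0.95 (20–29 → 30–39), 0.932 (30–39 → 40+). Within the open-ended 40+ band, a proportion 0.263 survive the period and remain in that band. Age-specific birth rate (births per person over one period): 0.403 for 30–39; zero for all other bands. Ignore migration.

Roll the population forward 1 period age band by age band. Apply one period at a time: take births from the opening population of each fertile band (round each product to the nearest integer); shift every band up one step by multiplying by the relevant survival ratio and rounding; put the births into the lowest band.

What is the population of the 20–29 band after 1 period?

1343

[period 1]
Births: 680 × 0.403 = 274
10–19: 880 × 0.946 = 832
20–29: 1420 × 0.946 = 1343
30–39: 1640 × 0.95 = 1558
40+: 680 × 0.932 + 1360 × 0.263 = 634 + 358 = 992
→ [274, 832, 1343, 1558, 992]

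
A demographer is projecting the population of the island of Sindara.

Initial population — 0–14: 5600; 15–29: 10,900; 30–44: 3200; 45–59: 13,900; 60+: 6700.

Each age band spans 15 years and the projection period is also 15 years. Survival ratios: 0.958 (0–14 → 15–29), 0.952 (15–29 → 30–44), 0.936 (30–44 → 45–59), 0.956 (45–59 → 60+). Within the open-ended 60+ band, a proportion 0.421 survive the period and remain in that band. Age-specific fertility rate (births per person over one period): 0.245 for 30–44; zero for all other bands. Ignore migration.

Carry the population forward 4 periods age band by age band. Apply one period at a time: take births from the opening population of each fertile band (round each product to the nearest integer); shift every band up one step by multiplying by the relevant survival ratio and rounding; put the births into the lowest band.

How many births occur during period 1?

784

Let band 1 be 0–14 through band 5 = 60+.
Period 1.
Births: 3200 * 0.245 = 784
Band 2: 5600 * 0.958 = 5365
Band 3: 10900 * 0.952 = 10377
Band 4: 3200 * 0.936 = 2995
Band 5: 13900 * 0.956 + 6700 * 0.421 = 13288 + 2821 = 16109
→ [784, 5365, 10377, 2995, 16109]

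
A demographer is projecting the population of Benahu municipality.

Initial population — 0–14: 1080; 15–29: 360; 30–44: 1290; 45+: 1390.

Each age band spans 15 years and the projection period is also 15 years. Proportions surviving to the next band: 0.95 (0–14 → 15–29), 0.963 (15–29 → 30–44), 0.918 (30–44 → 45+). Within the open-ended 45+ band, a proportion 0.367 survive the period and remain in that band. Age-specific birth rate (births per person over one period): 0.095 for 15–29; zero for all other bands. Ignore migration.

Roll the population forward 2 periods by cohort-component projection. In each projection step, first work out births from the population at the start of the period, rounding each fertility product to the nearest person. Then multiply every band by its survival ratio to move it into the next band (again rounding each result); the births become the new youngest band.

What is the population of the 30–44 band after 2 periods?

— Period 1 —
Births: 360 × 0.095 = 34
15–29: 1080 × 0.95 = 1026
30–44: 360 × 0.963 = 347
45+: 1290 × 0.918 + 1390 × 0.367 = 1184 + 510 = 1694
Population now: 0–14=34, 15–29=1026, 30–44=347, 45+=1694
— Period 2 —
Births: 1026 × 0.095 = 97
15–29: 34 × 0.95 = 32
30–44: 1026 × 0.963 = 988
45+: 347 × 0.918 + 1694 × 0.367 = 319 + 622 = 941
Population now: 0–14=97, 15–29=32, 30–44=988, 45+=941

988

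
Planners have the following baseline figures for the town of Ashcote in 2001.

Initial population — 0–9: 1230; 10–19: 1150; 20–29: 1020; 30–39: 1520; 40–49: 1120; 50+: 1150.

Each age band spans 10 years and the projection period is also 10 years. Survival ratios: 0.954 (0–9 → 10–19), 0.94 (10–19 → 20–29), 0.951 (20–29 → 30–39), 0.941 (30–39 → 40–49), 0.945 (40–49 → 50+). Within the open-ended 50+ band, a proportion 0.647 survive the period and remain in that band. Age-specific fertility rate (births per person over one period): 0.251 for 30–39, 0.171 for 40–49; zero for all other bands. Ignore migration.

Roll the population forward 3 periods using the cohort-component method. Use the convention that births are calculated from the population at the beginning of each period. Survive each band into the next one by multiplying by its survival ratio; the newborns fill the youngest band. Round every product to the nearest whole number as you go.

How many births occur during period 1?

574

Call the bands 1 to 6, youngest first.
[period 1]
Births: 1520 × 0.251 = 382, 1120 × 0.171 = 192 — total 574
Band 2: 1230 × 0.954 = 1173
Band 3: 1150 × 0.94 = 1081
Band 4: 1020 × 0.951 = 970
Band 5: 1520 × 0.941 = 1430
Band 6: 1120 × 0.945 + 1150 × 0.647 = 1058 + 744 = 1802
End of period: [574, 1173, 1081, 970, 1430, 1802]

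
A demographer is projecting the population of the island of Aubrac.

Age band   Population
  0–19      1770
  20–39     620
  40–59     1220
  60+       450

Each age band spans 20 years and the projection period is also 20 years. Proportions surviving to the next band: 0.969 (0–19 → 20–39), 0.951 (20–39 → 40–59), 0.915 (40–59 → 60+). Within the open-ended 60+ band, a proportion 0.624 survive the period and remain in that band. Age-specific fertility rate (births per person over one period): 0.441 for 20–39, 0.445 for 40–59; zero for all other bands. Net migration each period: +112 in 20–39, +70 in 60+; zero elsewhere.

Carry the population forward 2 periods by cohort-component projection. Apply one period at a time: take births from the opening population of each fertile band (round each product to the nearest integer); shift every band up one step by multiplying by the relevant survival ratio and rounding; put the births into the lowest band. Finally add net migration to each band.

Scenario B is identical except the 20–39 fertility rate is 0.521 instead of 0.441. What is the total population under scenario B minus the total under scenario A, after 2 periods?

194

(Bands numbered youngest = 1 to oldest = 4.)
— Period 1 —
Births: 620 × 0.441 = 273 ; 1220 × 0.445 = 543 ⇒ total 816
Band 2: 1770 × 0.969 = 1715
Band 3: 620 × 0.951 = 590
Band 4: 1220 × 0.915 + 450 × 0.624 = 1116 + 281 = 1397
Net migration: Band 2 + 112 → 1827; Band 4 + 70 → 1467
→ [816, 1827, 590, 1467]
— Period 2 —
Births: 1827 × 0.441 = 806 ; 590 × 0.445 = 263 ⇒ total 1069
Band 2: 816 × 0.969 = 791
Band 3: 1827 × 0.951 = 1737
Band 4: 590 × 0.915 + 1467 × 0.624 = 540 + 915 = 1455
Net migration: Band 2 + 112 → 903; Band 4 + 70 → 1525
→ [1069, 903, 1737, 1525]
Scenario A total after 2 periods: 5234
Scenario B projection —
— Period 1 —
Births: 620 × 0.521 = 323 ; 1220 × 0.445 = 543 ⇒ total 866
Band 2: 1770 × 0.969 = 1715
Band 3: 620 × 0.951 = 590
Band 4: 1220 × 0.915 + 450 × 0.624 = 1116 + 281 = 1397
Net migration: Band 2 + 112 → 1827; Band 4 + 70 → 1467
→ [866, 1827, 590, 1467]
— Period 2 —
Births: 1827 × 0.521 = 952 ; 590 × 0.445 = 263 ⇒ total 1215
Band 2: 866 × 0.969 = 839
Band 3: 1827 × 0.951 = 1737
Band 4: 590 × 0.915 + 1467 × 0.624 = 540 + 915 = 1455
Net migration: Band 2 + 112 → 951; Band 4 + 70 → 1525
→ [1215, 951, 1737, 1525]
Scenario B total after 2 periods: 5428
Difference B − A = 5428 − 5234 = 194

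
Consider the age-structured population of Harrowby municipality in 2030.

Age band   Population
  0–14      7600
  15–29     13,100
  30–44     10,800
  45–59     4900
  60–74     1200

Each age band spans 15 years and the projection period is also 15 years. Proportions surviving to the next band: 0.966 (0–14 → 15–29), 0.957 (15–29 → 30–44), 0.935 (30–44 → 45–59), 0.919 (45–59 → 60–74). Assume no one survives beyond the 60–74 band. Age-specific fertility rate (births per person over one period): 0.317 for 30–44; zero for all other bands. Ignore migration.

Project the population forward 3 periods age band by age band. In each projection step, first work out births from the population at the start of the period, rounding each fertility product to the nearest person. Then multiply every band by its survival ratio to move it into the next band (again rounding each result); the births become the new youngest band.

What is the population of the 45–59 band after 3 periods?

6569

Numbering the bands 1..5 from youngest to oldest:
[period 1]
Births: 10800 × 0.317 = 3424
Band 2: 7600 × 0.966 = 7342
Band 3: 13100 × 0.957 = 12537
Band 4: 10800 × 0.935 = 10098
Band 5: 4900 × 0.919 = 4503
Population now: 0–14=3424, 15–29=7342, 30–44=12537, 45–59=10098, 60–74=4503
[period 2]
Births: 12537 × 0.317 = 3974
Band 2: 3424 × 0.966 = 3308
Band 3: 7342 × 0.957 = 7026
Band 4: 12537 × 0.935 = 11722
Band 5: 10098 × 0.919 = 9280
Population now: 0–14=3974, 15–29=3308, 30–44=7026, 45–59=11722, 60–74=9280
[period 3]
Births: 7026 × 0.317 = 2227
Band 2: 3974 × 0.966 = 3839
Band 3: 3308 × 0.957 = 3166
Band 4: 7026 × 0.935 = 6569
Band 5: 11722 × 0.919 = 10773
Population now: 0–14=2227, 15–29=3839, 30–44=3166, 45–59=6569, 60–74=10773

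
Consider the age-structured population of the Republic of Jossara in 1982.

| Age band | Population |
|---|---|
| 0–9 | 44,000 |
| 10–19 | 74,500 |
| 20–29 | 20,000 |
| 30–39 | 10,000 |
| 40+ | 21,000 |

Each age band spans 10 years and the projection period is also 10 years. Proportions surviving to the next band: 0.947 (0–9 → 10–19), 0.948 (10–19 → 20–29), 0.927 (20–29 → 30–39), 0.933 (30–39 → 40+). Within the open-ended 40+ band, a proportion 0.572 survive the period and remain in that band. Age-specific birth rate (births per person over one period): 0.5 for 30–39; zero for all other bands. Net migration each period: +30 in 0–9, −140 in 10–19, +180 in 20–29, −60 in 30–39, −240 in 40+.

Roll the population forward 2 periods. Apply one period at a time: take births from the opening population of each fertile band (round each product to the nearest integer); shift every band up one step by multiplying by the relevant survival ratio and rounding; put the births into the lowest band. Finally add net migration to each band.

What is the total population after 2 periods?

[period 1]
Births: 10000 * 0.5 = 5000
10–19: 44000 * 0.947 = 41668
20–29: 74500 * 0.948 = 70626
30–39: 20000 * 0.927 = 18540
40+: 10000 * 0.933 + 21000 * 0.572 = 9330 + 12012 = 21342
Net migration: 0–9 + 30 → 5030; 10–19 − 140 → 41528; 20–29 + 180 → 70806; 30–39 − 60 → 18480; 40+ − 240 → 21102
Giving 5030 / 41528 / 70806 / 18480 / 21102.
[period 2]
Births: 18480 * 0.5 = 9240
10–19: 5030 * 0.947 = 4763
20–29: 41528 * 0.948 = 39369
30–39: 70806 * 0.927 = 65637
40+: 18480 * 0.933 + 21102 * 0.572 = 17242 + 12070 = 29312
Net migration: 0–9 + 30 → 9270; 10–19 − 140 → 4623; 20–29 + 180 → 39549; 30–39 − 60 → 65577; 40+ − 240 → 29072
Giving 9270 / 4623 / 39549 / 65577 / 29072.
Total after period 2: 9270 + 4623 + 39549 + 65577 + 29072 = 148091

148091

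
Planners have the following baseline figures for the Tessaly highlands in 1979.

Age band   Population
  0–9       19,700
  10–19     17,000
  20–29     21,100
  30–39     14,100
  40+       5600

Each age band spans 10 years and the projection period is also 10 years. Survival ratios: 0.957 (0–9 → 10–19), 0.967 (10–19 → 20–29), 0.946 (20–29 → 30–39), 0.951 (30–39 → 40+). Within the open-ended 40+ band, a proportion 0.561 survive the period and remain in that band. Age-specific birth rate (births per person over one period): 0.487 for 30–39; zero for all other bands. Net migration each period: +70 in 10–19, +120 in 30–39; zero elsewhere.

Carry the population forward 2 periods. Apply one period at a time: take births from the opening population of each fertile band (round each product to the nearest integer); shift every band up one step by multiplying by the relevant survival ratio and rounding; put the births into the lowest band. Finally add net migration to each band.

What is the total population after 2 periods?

78773

(Bands numbered youngest = 1 to oldest = 5.)
Period 1.
Births: 14100 × 0.487 = 6867
Band 2: 19700 × 0.957 = 18853
Band 3: 17000 × 0.967 = 16439
Band 4: 21100 × 0.946 = 19961
Band 5: 14100 × 0.951 + 5600 × 0.561 = 13409 + 3142 = 16551
Net migration: Band 2 + 70 → 18923; Band 4 + 120 → 20081
→ [6867, 18923, 16439, 20081, 16551]
Period 2.
Births: 20081 × 0.487 = 9779
Band 2: 6867 × 0.957 = 6572
Band 3: 18923 × 0.967 = 18299
Band 4: 16439 × 0.946 = 15551
Band 5: 20081 × 0.951 + 16551 × 0.561 = 19097 + 9285 = 28382
Net migration: Band 2 + 70 → 6642; Band 4 + 120 → 15671
→ [9779, 6642, 18299, 15671, 28382]
Total after period 2: 9779 + 6642 + 18299 + 15671 + 28382 = 78773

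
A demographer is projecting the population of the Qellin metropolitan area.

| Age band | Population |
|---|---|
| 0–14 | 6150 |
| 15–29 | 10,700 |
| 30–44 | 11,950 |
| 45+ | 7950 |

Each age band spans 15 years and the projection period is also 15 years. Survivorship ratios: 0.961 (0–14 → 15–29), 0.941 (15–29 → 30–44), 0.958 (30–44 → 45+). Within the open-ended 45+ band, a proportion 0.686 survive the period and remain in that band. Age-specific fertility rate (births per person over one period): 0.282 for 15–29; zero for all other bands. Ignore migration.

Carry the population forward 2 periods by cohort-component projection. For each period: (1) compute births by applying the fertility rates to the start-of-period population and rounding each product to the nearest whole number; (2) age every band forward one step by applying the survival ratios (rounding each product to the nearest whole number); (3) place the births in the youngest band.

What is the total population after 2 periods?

31368

After projecting period 1:
Births: 10700 * 0.282 = 3017
15–29: 6150 * 0.961 = 5910
30–44: 10700 * 0.941 = 10069
45+: 11950 * 0.958 + 7950 * 0.686 = 11448 + 5454 = 16902
Population now: 0–14=3017, 15–29=5910, 30–44=10069, 45+=16902
After projecting period 2:
Births: 5910 * 0.282 = 1667
15–29: 3017 * 0.961 = 2899
30–44: 5910 * 0.941 = 5561
45+: 10069 * 0.958 + 16902 * 0.686 = 9646 + 11595 = 21241
Population now: 0–14=1667, 15–29=2899, 30–44=5561, 45+=21241
Total after period 2: 1667 + 2899 + 5561 + 21241 = 31368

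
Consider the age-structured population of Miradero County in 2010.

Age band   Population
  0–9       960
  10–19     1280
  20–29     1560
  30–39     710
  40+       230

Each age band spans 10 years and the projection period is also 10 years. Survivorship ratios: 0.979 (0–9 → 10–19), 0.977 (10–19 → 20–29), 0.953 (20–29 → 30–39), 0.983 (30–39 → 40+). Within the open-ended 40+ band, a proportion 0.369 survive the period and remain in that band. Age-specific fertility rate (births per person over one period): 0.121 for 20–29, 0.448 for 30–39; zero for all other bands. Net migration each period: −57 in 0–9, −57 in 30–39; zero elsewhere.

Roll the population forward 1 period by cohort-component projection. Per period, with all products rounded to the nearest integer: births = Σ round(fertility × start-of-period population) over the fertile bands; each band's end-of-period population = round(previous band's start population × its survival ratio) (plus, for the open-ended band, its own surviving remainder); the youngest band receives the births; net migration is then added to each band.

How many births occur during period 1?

Call the bands 1 to 5, youngest first.
[period 1]
Births: 1560 × 0.121 = 189 ; 710 × 0.448 = 318 ⇒ total 507
Band 2: 960 × 0.979 = 940
Band 3: 1280 × 0.977 = 1251
Band 4: 1560 × 0.953 = 1487
Band 5: 710 × 0.983 + 230 × 0.369 = 698 + 85 = 783
Net migration: Band 1 − 57 → 450; Band 4 − 57 → 1430
Population now: 0–9=450, 10–19=940, 20–29=1251, 30–39=1430, 40+=783

507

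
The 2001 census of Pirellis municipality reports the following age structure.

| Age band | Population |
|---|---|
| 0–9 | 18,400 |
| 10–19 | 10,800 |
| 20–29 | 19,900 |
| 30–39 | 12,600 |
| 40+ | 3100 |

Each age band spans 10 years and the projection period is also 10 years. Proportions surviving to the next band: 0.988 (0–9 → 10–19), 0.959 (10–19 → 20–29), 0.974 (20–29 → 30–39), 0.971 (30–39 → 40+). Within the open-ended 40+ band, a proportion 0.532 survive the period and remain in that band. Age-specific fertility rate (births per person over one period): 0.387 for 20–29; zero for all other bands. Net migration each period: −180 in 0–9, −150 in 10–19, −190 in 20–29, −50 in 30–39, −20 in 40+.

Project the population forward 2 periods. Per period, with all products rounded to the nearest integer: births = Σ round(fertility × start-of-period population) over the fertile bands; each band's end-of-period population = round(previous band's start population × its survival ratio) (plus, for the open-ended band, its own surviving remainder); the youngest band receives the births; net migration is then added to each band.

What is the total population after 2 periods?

Let band 1 be 0–9 through band 5 = 40+.
After projecting period 1:
Births: 19900 * 0.387 = 7701
Band 2: 18400 * 0.988 = 18179
Band 3: 10800 * 0.959 = 10357
Band 4: 19900 * 0.974 = 19383
Band 5: 12600 * 0.971 + 3100 * 0.532 = 12235 + 1649 = 13884
Net migration: Band 1 − 180 → 7521; Band 2 − 150 → 18029; Band 3 − 190 → 10167; Band 4 − 50 → 19333; Band 5 − 20 → 13864
Giving 7521 / 18029 / 10167 / 19333 / 13864.
After projecting period 2:
Births: 10167 * 0.387 = 3935
Band 2: 7521 * 0.988 = 7431
Band 3: 18029 * 0.959 = 17290
Band 4: 10167 * 0.974 = 9903
Band 5: 19333 * 0.971 + 13864 * 0.532 = 18772 + 7376 = 26148
Net migration: Band 1 − 180 → 3755; Band 2 − 150 → 7281; Band 3 − 190 → 17100; Band 4 − 50 → 9853; Band 5 − 20 → 26128
Giving 3755 / 7281 / 17100 / 9853 / 26128.
Total after period 2: 3755 + 7281 + 17100 + 9853 + 26128 = 64117

64117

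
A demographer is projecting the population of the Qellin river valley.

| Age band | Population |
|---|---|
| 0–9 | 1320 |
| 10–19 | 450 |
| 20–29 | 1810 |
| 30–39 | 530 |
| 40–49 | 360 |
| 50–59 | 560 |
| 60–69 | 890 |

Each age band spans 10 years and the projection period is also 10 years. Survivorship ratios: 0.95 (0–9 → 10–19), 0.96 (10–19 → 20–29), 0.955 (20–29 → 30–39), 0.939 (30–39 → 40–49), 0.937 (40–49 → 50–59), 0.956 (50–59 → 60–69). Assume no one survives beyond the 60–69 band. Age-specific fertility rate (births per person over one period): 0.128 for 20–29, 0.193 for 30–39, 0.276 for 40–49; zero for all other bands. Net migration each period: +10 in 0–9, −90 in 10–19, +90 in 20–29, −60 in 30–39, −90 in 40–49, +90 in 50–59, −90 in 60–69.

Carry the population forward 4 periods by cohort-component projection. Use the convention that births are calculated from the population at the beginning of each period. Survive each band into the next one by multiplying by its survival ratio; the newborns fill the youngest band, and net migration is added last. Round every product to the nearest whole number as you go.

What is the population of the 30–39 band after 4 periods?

330

Let band 1 be 0–9 through band 7 = 60–69.
After projecting period 1:
Births: 1810 * 0.128 = 232, 530 * 0.193 = 102, 360 * 0.276 = 99 ⇒ total 433
Band 2: 1320 * 0.95 = 1254
Band 3: 450 * 0.96 = 432
Band 4: 1810 * 0.955 = 1729
Band 5: 530 * 0.939 = 498
Band 6: 360 * 0.937 = 337
Band 7: 560 * 0.956 = 535
Net migration: Band 1 + 10 → 443; Band 2 − 90 → 1164; Band 3 + 90 → 522; Band 4 − 60 → 1669; Band 5 − 90 → 408; Band 6 + 90 → 427; Band 7 − 90 → 445
Giving 443 / 1164 / 522 / 1669 / 408 / 427 / 445.
After projecting period 2:
Births: 522 * 0.128 = 67, 1669 * 0.193 = 322, 408 * 0.276 = 113 ⇒ total 502
Band 2: 443 * 0.95 = 421
Band 3: 1164 * 0.96 = 1117
Band 4: 522 * 0.955 = 499
Band 5: 1669 * 0.939 = 1567
Band 6: 408 * 0.937 = 382
Band 7: 427 * 0.956 = 408
Net migration: Band 1 + 10 → 512; Band 2 − 90 → 331; Band 3 + 90 → 1207; Band 4 − 60 → 439; Band 5 − 90 → 1477; Band 6 + 90 → 472; Band 7 − 90 → 318
Giving 512 / 331 / 1207 / 439 / 1477 / 472 / 318.
After projecting period 3:
Births: 1207 * 0.128 = 154, 439 * 0.193 = 85, 1477 * 0.276 = 408 ⇒ total 647
Band 2: 512 * 0.95 = 486
Band 3: 331 * 0.96 = 318
Band 4: 1207 * 0.955 = 1153
Band 5: 439 * 0.939 = 412
Band 6: 1477 * 0.937 = 1384
Band 7: 472 * 0.956 = 451
Net migration: Band 1 + 10 → 657; Band 2 − 90 → 396; Band 3 + 90 → 408; Band 4 − 60 → 1093; Band 5 − 90 → 322; Band 6 + 90 → 1474; Band 7 − 90 → 361
Giving 657 / 396 / 408 / 1093 / 322 / 1474 / 361.
After projecting period 4:
Births: 408 * 0.128 = 52, 1093 * 0.193 = 211, 322 * 0.276 = 89 ⇒ total 352
Band 2: 657 * 0.95 = 624
Band 3: 396 * 0.96 = 380
Band 4: 408 * 0.955 = 390
Band 5: 1093 * 0.939 = 1026
Band 6: 322 * 0.937 = 302
Band 7: 1474 * 0.956 = 1409
Net migration: Band 1 + 10 → 362; Band 2 − 90 → 534; Band 3 + 90 → 470; Band 4 − 60 → 330; Band 5 − 90 → 936; Band 6 + 90 → 392; Band 7 − 90 → 1319
Giving 362 / 534 / 470 / 330 / 936 / 392 / 1319.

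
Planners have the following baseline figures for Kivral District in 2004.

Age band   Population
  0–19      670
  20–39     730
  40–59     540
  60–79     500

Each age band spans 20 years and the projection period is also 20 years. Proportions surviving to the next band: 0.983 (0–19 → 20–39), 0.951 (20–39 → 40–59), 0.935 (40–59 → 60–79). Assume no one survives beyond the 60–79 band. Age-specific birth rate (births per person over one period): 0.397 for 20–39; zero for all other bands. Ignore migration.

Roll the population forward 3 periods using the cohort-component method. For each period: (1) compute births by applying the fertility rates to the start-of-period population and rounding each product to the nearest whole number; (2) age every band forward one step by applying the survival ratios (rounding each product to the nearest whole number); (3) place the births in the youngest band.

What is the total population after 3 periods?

Period 1.
Births: 730 × 0.397 = 290
20–39: 670 × 0.983 = 659
40–59: 730 × 0.951 = 694
60–79: 540 × 0.935 = 505
Population now: 0–19=290, 20–39=659, 40–59=694, 60–79=505
Period 2.
Births: 659 × 0.397 = 262
20–39: 290 × 0.983 = 285
40–59: 659 × 0.951 = 627
60–79: 694 × 0.935 = 649
Population now: 0–19=262, 20–39=285, 40–59=627, 60–79=649
Period 3.
Births: 285 × 0.397 = 113
20–39: 262 × 0.983 = 258
40–59: 285 × 0.951 = 271
60–79: 627 × 0.935 = 586
Population now: 0–19=113, 20–39=258, 40–59=271, 60–79=586
Total after period 3: 113 + 258 + 271 + 586 = 1228

1228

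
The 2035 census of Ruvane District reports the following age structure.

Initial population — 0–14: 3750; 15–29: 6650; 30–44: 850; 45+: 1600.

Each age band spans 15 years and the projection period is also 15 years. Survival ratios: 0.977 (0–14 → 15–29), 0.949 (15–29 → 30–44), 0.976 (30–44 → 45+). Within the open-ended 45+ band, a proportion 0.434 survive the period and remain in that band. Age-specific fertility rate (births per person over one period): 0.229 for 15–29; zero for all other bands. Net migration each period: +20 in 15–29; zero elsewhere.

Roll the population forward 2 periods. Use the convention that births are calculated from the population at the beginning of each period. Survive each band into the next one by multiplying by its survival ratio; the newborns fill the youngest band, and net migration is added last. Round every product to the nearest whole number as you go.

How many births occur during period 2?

844

[period 1]
Births: 6650 × 0.229 = 1523
15–29: 3750 × 0.977 = 3664
30–44: 6650 × 0.949 = 6311
45+: 850 × 0.976 + 1600 × 0.434 = 830 + 694 = 1524
Net migration: 15–29 + 20 → 3684
End of period: [1523, 3684, 6311, 1524]
[period 2]
Births: 3684 × 0.229 = 844
15–29: 1523 × 0.977 = 1488
30–44: 3684 × 0.949 = 3496
45+: 6311 × 0.976 + 1524 × 0.434 = 6160 + 661 = 6821
Net migration: 15–29 + 20 → 1508
End of period: [844, 1508, 3496, 6821]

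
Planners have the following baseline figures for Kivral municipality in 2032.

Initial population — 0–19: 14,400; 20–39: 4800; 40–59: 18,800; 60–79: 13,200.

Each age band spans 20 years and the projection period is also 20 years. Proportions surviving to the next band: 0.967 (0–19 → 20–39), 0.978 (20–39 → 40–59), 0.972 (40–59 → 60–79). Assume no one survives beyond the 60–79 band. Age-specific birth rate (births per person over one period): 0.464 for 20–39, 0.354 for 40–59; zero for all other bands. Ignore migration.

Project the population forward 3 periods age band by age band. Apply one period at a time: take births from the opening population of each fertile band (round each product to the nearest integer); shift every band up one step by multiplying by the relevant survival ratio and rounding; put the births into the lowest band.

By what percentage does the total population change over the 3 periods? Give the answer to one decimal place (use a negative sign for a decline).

[period 1]
Births: 4800 × 0.464 = 2227, 18800 × 0.354 = 6655 ⇒ total 8882
20–39: 14400 × 0.967 = 13925
40–59: 4800 × 0.978 = 4694
60–79: 18800 × 0.972 = 18274
End of period: [8882, 13925, 4694, 18274]
[period 2]
Births: 13925 × 0.464 = 6461, 4694 × 0.354 = 1662 ⇒ total 8123
20–39: 8882 × 0.967 = 8589
40–59: 13925 × 0.978 = 13619
60–79: 4694 × 0.972 = 4563
End of period: [8123, 8589, 13619, 4563]
[period 3]
Births: 8589 × 0.464 = 3985, 13619 × 0.354 = 4821 ⇒ total 8806
20–39: 8123 × 0.967 = 7855
40–59: 8589 × 0.978 = 8400
60–79: 13619 × 0.972 = 13238
End of period: [8806, 7855, 8400, 13238]
Total: 51200 → 38299; change = -12901; percentage change = -25.2%

-25.2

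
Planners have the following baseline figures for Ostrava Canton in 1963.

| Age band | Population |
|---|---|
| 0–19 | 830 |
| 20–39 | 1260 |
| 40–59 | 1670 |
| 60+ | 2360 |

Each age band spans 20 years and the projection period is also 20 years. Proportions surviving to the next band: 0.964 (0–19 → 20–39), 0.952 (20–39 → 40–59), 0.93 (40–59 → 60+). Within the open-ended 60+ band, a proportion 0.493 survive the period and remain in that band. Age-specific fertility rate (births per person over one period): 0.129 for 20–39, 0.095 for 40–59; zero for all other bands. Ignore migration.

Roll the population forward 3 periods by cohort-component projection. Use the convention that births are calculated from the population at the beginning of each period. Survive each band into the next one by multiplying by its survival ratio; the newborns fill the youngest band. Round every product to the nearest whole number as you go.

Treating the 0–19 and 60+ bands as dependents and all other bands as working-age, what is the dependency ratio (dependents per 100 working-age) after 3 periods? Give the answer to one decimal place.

Call the bands 1 to 4, youngest first.
Period 1:
Births: 1260 × 0.129 = 163, 1670 × 0.095 = 159 ⇒ total 322
Band 2: 830 × 0.964 = 800
Band 3: 1260 × 0.952 = 1200
Band 4: 1670 × 0.93 + 2360 × 0.493 = 1553 + 1163 = 2716
→ [322, 800, 1200, 2716]
Period 2:
Births: 800 × 0.129 = 103, 1200 × 0.095 = 114 ⇒ total 217
Band 2: 322 × 0.964 = 310
Band 3: 800 × 0.952 = 762
Band 4: 1200 × 0.93 + 2716 × 0.493 = 1116 + 1339 = 2455
→ [217, 310, 762, 2455]
Period 3:
Births: 310 × 0.129 = 40, 762 × 0.095 = 72 ⇒ total 112
Band 2: 217 × 0.964 = 209
Band 3: 310 × 0.952 = 295
Band 4: 762 × 0.93 + 2455 × 0.493 = 709 + 1210 = 1919
→ [112, 209, 295, 1919]
Dependents (band 0–19 + band 60+) = 112 + 1919 = 2031; working-age = 504; ratio = 2031/504 × 100 = 403.0

403.0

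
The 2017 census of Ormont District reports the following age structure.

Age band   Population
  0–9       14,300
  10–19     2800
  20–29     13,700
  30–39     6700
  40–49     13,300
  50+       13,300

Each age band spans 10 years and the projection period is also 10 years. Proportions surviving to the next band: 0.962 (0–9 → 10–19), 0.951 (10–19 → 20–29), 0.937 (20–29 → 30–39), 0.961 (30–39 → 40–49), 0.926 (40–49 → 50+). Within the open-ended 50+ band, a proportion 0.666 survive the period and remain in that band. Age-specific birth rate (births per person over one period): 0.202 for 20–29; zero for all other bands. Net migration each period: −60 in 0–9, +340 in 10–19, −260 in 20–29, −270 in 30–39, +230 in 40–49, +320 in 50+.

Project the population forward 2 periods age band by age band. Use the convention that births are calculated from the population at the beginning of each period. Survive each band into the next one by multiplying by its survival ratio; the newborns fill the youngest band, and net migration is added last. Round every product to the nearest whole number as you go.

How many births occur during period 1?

2767

Let group 1 be 0–9 through group 6 = 50+.
Period 1:
Births: 13700 × 0.202 = 2767
Group 2: 14300 × 0.962 = 13757
Group 3: 2800 × 0.951 = 2663
Group 4: 13700 × 0.937 = 12837
Group 5: 6700 × 0.961 = 6439
Group 6: 13300 × 0.926 + 13300 × 0.666 = 12316 + 8858 = 21174
Net migration: Group 1 − 60 → 2707; Group 2 + 340 → 14097; Group 3 − 260 → 2403; Group 4 − 270 → 12567; Group 5 + 230 → 6669; Group 6 + 320 → 21494
→ [2707, 14097, 2403, 12567, 6669, 21494]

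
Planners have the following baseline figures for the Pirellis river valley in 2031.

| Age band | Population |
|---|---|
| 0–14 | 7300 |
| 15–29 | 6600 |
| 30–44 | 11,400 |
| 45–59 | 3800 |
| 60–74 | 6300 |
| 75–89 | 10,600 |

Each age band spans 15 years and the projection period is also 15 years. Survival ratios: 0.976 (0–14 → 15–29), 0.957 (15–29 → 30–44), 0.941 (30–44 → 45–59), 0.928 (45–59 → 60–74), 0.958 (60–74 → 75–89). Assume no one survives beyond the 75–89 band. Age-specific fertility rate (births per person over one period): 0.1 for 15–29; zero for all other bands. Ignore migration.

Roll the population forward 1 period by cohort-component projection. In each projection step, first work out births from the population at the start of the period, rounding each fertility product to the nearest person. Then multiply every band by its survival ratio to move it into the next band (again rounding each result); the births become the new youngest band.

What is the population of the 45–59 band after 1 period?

10727

Period 1.
Births: 6600 * 0.1 = 660
15–29: 7300 * 0.976 = 7125
30–44: 6600 * 0.957 = 6316
45–59: 11400 * 0.941 = 10727
60–74: 3800 * 0.928 = 3526
75–89: 6300 * 0.958 = 6035
End of period: [660, 7125, 6316, 10727, 3526, 6035]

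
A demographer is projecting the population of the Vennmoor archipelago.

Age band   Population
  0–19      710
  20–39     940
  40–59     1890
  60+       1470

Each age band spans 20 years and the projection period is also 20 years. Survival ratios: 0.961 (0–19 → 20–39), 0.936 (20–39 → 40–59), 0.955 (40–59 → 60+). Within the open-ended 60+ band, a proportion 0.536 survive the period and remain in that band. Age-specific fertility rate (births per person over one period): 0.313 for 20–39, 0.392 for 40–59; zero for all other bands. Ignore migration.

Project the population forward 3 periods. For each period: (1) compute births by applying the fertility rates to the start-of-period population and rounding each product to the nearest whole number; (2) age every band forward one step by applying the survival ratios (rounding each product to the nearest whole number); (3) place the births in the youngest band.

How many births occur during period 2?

558

[period 1]
Births: 940 × 0.313 = 294, 1890 × 0.392 = 741 — total 1035
20–39: 710 × 0.961 = 682
40–59: 940 × 0.936 = 880
60+: 1890 × 0.955 + 1470 × 0.536 = 1805 + 788 = 2593
Population now: 0–19=1035, 20–39=682, 40–59=880, 60+=2593
[period 2]
Births: 682 × 0.313 = 213, 880 × 0.392 = 345 — total 558
20–39: 1035 × 0.961 = 995
40–59: 682 × 0.936 = 638
60+: 880 × 0.955 + 2593 × 0.536 = 840 + 1390 = 2230
Population now: 0–19=558, 20–39=995, 40–59=638, 60+=2230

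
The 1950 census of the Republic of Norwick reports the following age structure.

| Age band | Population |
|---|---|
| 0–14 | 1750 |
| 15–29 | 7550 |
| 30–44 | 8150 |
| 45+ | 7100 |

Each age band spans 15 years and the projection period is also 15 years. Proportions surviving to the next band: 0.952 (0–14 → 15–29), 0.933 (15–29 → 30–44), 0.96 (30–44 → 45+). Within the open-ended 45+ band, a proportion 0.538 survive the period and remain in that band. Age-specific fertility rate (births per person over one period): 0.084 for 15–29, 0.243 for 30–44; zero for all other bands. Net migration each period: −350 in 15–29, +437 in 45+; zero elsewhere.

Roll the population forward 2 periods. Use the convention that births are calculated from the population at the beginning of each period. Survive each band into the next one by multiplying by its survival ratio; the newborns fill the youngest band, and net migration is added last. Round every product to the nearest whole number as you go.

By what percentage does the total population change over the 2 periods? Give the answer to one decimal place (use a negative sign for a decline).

Numbering the groups 1..4 from youngest to oldest:
— Period 1 —
Births: 7550 × 0.084 = 634 ; 8150 × 0.243 = 1980 → 2614
Group 2: 1750 × 0.952 = 1666
Group 3: 7550 × 0.933 = 7044
Group 4: 8150 × 0.96 + 7100 × 0.538 = 7824 + 3820 = 11644
Net migration: Group 2 − 350 → 1316; Group 4 + 437 → 12081
End of period: [2614, 1316, 7044, 12081]
— Period 2 —
Births: 1316 × 0.084 = 111 ; 7044 × 0.243 = 1712 → 1823
Group 2: 2614 × 0.952 = 2489
Group 3: 1316 × 0.933 = 1228
Group 4: 7044 × 0.96 + 12081 × 0.538 = 6762 + 6500 = 13262
Net migration: Group 2 − 350 → 2139; Group 4 + 437 → 13699
End of period: [1823, 2139, 1228, 13699]
Total: 24550 → 18889; change = -5661; percentage change = -23.1%

-23.1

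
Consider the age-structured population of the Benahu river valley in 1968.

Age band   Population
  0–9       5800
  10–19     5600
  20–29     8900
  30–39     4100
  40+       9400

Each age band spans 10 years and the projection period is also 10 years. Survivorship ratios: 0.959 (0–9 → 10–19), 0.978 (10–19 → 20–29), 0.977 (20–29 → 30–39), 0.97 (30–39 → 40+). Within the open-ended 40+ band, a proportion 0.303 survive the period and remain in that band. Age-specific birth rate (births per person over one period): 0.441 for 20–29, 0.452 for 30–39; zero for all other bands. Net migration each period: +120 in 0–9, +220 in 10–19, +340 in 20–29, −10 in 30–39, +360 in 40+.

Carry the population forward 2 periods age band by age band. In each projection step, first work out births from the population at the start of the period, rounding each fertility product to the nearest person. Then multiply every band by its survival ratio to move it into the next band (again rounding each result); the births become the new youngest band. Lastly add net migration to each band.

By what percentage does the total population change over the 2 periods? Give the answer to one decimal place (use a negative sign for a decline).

3.9

Period 1.
Births: 8900 × 0.441 = 3925 ; 4100 × 0.452 = 1853 ⇒ total 5778
10–19: 5800 × 0.959 = 5562
20–29: 5600 × 0.978 = 5477
30–39: 8900 × 0.977 = 8695
40+: 4100 × 0.97 + 9400 × 0.303 = 3977 + 2848 = 6825
Net migration: 0–9 + 120 → 5898; 10–19 + 220 → 5782; 20–29 + 340 → 5817; 30–39 − 10 → 8685; 40+ + 360 → 7185
→ [5898, 5782, 5817, 8685, 7185]
Period 2.
Births: 5817 × 0.441 = 2565 ; 8685 × 0.452 = 3926 ⇒ total 6491
10–19: 5898 × 0.959 = 5656
20–29: 5782 × 0.978 = 5655
30–39: 5817 × 0.977 = 5683
40+: 8685 × 0.97 + 7185 × 0.303 = 8424 + 2177 = 10601
Net migration: 0–9 + 120 → 6611; 10–19 + 220 → 5876; 20–29 + 340 → 5995; 30–39 − 10 → 5673; 40+ + 360 → 10961
→ [6611, 5876, 5995, 5673, 10961]
Total: 33800 → 35116; change = 1316; percentage change = 3.9%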